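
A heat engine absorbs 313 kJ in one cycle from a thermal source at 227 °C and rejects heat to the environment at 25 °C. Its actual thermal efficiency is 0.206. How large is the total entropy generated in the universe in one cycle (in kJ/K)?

ΔS_univ ≈ 0.208 kJ/K

T_H = 227 °C → 227 + 273.15 = 500.15 K.
T_C = 25 °C → 25 + 273.15 = 298.15 K.
W = η·Q_H = 0.206 × 313 = 64.48 kJ, so Q_C = Q_H − W = 248.5 kJ.
The hot reservoir loses entropy Q_H/T_H = 313/500.15 = 0.6258 kJ/K; the cold reservoir gains Q_C/T_C = 248.5/298.15 = 0.8335 kJ/K.
ΔS_univ = −Q_H/T_H + Q_C/T_C = 0.208 kJ/K (> 0, since η = 0.206 < η_Carnot = 0.404).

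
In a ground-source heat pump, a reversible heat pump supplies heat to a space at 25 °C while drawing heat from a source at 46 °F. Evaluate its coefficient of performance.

T_H = 25 °C → 25 + 273.15 = 298.15 K.
T_C = 46 °F → (46 − 32) × 5/9 = 7.78 °C = 280.93 K.
For a reversible heat pump, COP_HP = T_H/(T_H − T_C) = 298.15/(298.15 − 280.93) = 17.3.

COP_HP ≈ 17.3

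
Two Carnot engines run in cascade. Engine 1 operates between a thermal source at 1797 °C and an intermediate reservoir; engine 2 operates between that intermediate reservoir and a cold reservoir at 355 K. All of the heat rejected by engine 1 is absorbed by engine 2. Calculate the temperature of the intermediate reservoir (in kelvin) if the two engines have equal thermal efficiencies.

T_m ≈ 857.3 K

T_H = 1797 °C → 1797 + 273.15 = 2070.15 K.
Equal efficiencies require 1 − T_m/T_H = 1 − T_C/T_m, i.e. T_m/T_H = T_C/T_m, so T_m = √(T_H·T_C) = √(2070.15 × 355.00) = 857.3 K.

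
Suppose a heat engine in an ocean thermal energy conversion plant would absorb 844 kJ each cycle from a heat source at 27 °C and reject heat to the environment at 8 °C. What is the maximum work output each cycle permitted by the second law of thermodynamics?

T_H = 27 °C → 27 + 273.15 = 300.15 K.
T_C = 8 °C → 8 + 273.15 = 281.15 K.
No engine can exceed the Carnot limit: η_max = 1 − T_C/T_H = 1 − 281.15/300.15 = 0.0633.
W_max = η_max · Q_H = 0.0633 × 844 = 53.4 kJ.

W_max ≈ 53.4 kJ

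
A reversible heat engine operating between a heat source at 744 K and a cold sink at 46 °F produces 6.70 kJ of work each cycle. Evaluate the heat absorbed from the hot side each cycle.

T_C = 46 °F → (46 − 32) × 5/9 = 7.78 °C = 280.93 K.
The Carnot efficiency is η = 1 − T_C/T_H = 1 − 280.93/744.00 = 0.6224.
Q_H = W/η = 6.70/0.6224 = 10.8 kJ.

Q_H ≈ 10.8 kJ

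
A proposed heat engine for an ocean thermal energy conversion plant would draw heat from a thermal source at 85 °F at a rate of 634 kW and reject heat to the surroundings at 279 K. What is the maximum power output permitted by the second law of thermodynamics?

T_H = 85 °F → (85 − 32) × 5/9 = 29.44 °C = 302.59 K.
By the Carnot theorem, η_max = 1 − T_C/T_H = 1 − 279.00/302.59 = 0.0780.
W_max = η_max · Q_H = 0.0780 × 634 = 49.4 kW.

Ẇ_max ≈ 49.4 kW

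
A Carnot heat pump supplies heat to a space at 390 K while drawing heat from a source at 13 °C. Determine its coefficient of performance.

COP_HP ≈ 3.755

T_C = 13 °C → 13 + 273.15 = 286.15 K.
The Carnot heat-pump COP is COP_HP = T_H/(T_H − T_C) = 390.00/(390.00 − 286.15) = 3.755.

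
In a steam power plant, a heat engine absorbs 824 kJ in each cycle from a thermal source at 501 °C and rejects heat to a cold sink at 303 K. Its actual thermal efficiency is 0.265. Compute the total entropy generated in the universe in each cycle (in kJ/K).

ΔS_univ ≈ 0.9344 kJ/K

T_H = 501 °C → 501 + 273.15 = 774.15 K.
W = η·Q_H = 0.265 × 824 = 218.4 kJ, so Q_C = Q_H − W = 605.6 kJ.
Reservoir entropy changes: ΔS_H = −Q_H/T_H = −824/774.15 = -1.064 kJ/K and ΔS_C = +Q_C/T_C = 605.6/303.00 = 1.999 kJ/K.
ΔS_univ = −Q_H/T_H + Q_C/T_C = 0.9344 kJ/K (> 0, since η = 0.265 < η_Carnot = 0.609).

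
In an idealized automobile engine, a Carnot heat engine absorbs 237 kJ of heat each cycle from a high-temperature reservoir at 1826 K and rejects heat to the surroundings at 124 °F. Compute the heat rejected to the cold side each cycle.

Q_C ≈ 42.1 kJ

T_C = 124 °F → (124 − 32) × 5/9 = 51.11 °C = 324.26 K.
The Carnot efficiency is η = 1 − T_C/T_H = 1 − 324.26/1826.00 = 0.8224.
For a reversible cycle Q_C/Q_H = T_C/T_H, so Q_C = 237 × 324.26/1826.00 = 42.1 kJ.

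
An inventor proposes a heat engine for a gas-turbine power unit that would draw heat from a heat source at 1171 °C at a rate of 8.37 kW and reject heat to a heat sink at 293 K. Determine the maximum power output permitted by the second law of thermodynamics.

Ẇ_max ≈ 6.672 kW

T_H = 1171 °C → 1171 + 273.15 = 1444.15 K.
By the Carnot theorem, η_max = 1 − T_C/T_H = 1 − 293.00/1444.15 = 0.7971.
W_max = η_max · Q_H = 0.7971 × 8.37 = 6.672 kW.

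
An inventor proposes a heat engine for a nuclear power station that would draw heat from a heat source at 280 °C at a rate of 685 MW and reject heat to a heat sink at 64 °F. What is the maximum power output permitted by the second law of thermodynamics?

T_H = 280 °C → 280 + 273.15 = 553.15 K.
T_C = 64 °F → (64 − 32) × 5/9 = 17.78 °C = 290.93 K.
The second-law ceiling is the Carnot efficiency, η_max = 1 − T_C/T_H = 1 − 290.93/553.15 = 0.4741.
W_max = η_max · Q_H = 0.4741 × 685 = 324.7 MW.

Ẇ_max ≈ 324.7 MW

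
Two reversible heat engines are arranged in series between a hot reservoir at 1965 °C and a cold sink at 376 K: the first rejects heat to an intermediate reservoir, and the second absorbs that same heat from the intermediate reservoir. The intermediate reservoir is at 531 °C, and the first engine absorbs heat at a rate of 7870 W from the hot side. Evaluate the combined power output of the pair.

Ẇ_total ≈ 6550 W

T_H = 1965 °C → 1965 + 273.15 = 2238.15 K.
Two reversible stages in series are equivalent to a single Carnot engine between T_H and T_C, so η_total = 1 − T_C/T_H = 1 − 376.00/2238.15 = 0.8320.
W_total = η_total · Q_H = 0.8320 × 7870 = 6550 W.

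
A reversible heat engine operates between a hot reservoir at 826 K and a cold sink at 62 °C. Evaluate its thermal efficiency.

η ≈ 0.5942

T_C = 62 °C → 62 + 273.15 = 335.15 K.
The Carnot efficiency is η = 1 − T_C/T_H = 1 − 335.15/826.00 = 0.5942.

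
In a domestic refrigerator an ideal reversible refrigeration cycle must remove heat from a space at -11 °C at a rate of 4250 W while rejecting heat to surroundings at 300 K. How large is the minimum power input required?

Ẇ_in ≈ 613.6 W

T_C = -11 °C → -11 + 273.15 = 262.15 K.
For a reversible refrigerator, COP_R = T_C/(T_H − T_C) = 262.15/37.85 = 6.9260.
W = Q_C/COP_R = 4250/6.9260 = 613.6 W.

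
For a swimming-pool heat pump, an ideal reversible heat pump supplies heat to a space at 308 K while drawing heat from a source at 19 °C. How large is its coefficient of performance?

T_C = 19 °C → 19 + 273.15 = 292.15 K.
COP_HP = T_H/(T_H − T_C) = 308.00/(308.00 − 292.15) = 19.4.

COP_HP ≈ 19.4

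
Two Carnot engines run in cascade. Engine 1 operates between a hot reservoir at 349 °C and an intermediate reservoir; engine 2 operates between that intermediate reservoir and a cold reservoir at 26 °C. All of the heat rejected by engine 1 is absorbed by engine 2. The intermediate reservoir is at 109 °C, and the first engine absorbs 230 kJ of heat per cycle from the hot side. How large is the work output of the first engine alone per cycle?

T_H = 349 °C → 349 + 273.15 = 622.15 K.
T_C = 26 °C → 26 + 273.15 = 299.15 K.
T_m = 109 °C → 109 + 273.15 = 382.15 K.
First-stage efficiency η₁ = 1 − T_m/T_H = 1 − 382.15/622.15 = 0.3858.
W₁ = η₁·Q_H = 0.3858 × 230 = 88.7 kJ.

W₁ ≈ 88.7 kJ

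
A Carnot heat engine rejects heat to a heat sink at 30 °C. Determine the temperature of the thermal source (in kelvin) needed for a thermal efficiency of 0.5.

T_H ≈ 606 K

T_C = 30 °C → 30 + 273.15 = 303.15 K.
From η = 1 − T_C/T_H, solving for T_H gives T_H = T_C/(1 − η) = 303.15/(1 − 0.5) = 606 K.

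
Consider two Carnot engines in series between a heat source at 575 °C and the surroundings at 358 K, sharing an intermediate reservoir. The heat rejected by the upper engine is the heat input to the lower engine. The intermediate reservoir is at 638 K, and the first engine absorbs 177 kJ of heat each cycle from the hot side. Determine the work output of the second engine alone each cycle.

T_H = 575 °C → 575 + 273.15 = 848.15 K.
Heat entering the second stage: Q_m = Q_H·(T_m/T_H) = 177 × 638.00/848.15 = 133 kJ.
Second-stage efficiency η₂ = 1 − T_C/T_m = 1 − 358.00/638.00 = 0.4389, so W₂ = η₂·Q_m = 58.4 kJ.

W₂ ≈ 58.4 kJ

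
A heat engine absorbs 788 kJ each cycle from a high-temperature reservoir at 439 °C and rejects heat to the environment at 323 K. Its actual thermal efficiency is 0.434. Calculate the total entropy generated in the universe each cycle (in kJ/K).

T_H = 439 °C → 439 + 273.15 = 712.15 K.
W = η·Q_H = 0.434 × 788 = 342.0 kJ, so Q_C = Q_H − W = 446.0 kJ.
The hot reservoir loses entropy Q_H/T_H = 788/712.15 = 1.107 kJ/K; the cold reservoir gains Q_C/T_C = 446.0/323.00 = 1.381 kJ/K.
ΔS_univ = −Q_H/T_H + Q_C/T_C = 0.2743 kJ/K (> 0, since η = 0.434 < η_Carnot = 0.546).

ΔS_univ ≈ 0.2743 kJ/K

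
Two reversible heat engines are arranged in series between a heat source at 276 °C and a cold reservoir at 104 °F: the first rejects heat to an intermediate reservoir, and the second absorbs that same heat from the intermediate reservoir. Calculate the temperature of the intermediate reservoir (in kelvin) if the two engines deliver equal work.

T_m ≈ 431.1 K

T_H = 276 °C → 276 + 273.15 = 549.15 K.
T_C = 104 °F → (104 − 32) × 5/9 = 40.00 °C = 313.15 K.
For reversible stages Q_m = Q_H·(T_m/T_H). Setting W₁ = Q_H(1 − T_m/T_H) equal to W₂ = Q_m(1 − T_C/T_m) = Q_H·(T_m − T_C)/T_H gives T_H − T_m = T_m − T_C, so T_m = (T_H + T_C)/2 = (549.15 + 313.15)/2 = 431.1 K.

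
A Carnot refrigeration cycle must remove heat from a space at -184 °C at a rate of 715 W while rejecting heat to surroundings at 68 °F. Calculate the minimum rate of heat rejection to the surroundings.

Q̇_H ≈ 2350 W

T_H = 68 °F → (68 − 32) × 5/9 = 20.00 °C = 293.15 K.
T_C = -184 °C → -184 + 273.15 = 89.15 K.
For a reversible cycle Q_H/Q_C = T_H/T_C, so Q_H = Q_C·T_H/T_C = 715 × 293.15/89.15 = 2350 W.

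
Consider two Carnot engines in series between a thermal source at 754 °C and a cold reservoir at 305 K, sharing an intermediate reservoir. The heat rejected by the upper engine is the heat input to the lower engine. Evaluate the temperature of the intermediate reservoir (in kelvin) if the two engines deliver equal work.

T_m ≈ 666 K

T_H = 754 °C → 754 + 273.15 = 1027.15 K.
For reversible stages Q_m = Q_H·(T_m/T_H). Setting W₁ = Q_H(1 − T_m/T_H) equal to W₂ = Q_m(1 − T_C/T_m) = Q_H·(T_m − T_C)/T_H gives T_H − T_m = T_m − T_C, so T_m = (T_H + T_C)/2 = (1027.15 + 305.00)/2 = 666 K.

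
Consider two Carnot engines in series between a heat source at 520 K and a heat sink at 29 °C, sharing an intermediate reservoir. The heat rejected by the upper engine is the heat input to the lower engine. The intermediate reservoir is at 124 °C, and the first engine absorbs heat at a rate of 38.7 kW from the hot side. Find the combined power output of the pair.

T_C = 29 °C → 29 + 273.15 = 302.15 K.
Two reversible stages in series are equivalent to a single Carnot engine between T_H and T_C, so η_total = 1 − T_C/T_H = 1 − 302.15/520.00 = 0.4189.
W_total = η_total · Q_H = 0.4189 × 38.7 = 16.2 kW.

Ẇ_total ≈ 16.2 kW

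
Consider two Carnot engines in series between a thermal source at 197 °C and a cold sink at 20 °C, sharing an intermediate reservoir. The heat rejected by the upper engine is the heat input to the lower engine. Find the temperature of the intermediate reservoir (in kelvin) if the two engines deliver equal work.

T_m ≈ 382 K

T_H = 197 °C → 197 + 273.15 = 470.15 K.
T_C = 20 °C → 20 + 273.15 = 293.15 K.
For reversible stages Q_m = Q_H·(T_m/T_H). Setting W₁ = Q_H(1 − T_m/T_H) equal to W₂ = Q_m(1 − T_C/T_m) = Q_H·(T_m − T_C)/T_H gives T_H − T_m = T_m − T_C, so T_m = (T_H + T_C)/2 = (470.15 + 293.15)/2 = 382 K.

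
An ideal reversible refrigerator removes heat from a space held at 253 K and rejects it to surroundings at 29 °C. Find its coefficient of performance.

T_H = 29 °C → 29 + 273.15 = 302.15 K.
For a reversible refrigerator, COP_R = T_C/(T_H − T_C) = 253.00/(302.15 − 253.00) = 5.148.

COP_R ≈ 5.148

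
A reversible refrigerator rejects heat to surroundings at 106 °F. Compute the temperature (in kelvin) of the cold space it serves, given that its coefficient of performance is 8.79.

T_C ≈ 282 K

T_H = 106 °F → (106 − 32) × 5/9 = 41.11 °C = 314.26 K.
COP_R = T_C/(T_H − T_C) ⇒ T_C = T_H·COP_R/(1 + COP_R) = 314.26 × 8.79/(1 + 8.79) = 282 K.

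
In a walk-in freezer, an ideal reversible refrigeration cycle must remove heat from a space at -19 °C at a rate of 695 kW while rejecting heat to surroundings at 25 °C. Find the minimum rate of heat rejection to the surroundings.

Q̇_H ≈ 815.3 kW

T_H = 25 °C → 25 + 273.15 = 298.15 K.
T_C = -19 °C → -19 + 273.15 = 254.15 K.
For a reversible cycle Q_H/Q_C = T_H/T_C, so Q_H = Q_C·T_H/T_C = 695 × 298.15/254.15 = 815.3 kW.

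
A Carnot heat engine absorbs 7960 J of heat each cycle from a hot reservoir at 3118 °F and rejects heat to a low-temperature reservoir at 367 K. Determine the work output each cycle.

T_H = 3118 °F → (3118 − 32) × 5/9 = 1714.44 °C = 1987.59 K.
Since the cycle is reversible, η = 1 − T_C/T_H = 1 − 367.00/1987.59 = 0.8154.
W = η·Q_H = 0.8154 × 7960 = 6490 J.

W ≈ 6490 J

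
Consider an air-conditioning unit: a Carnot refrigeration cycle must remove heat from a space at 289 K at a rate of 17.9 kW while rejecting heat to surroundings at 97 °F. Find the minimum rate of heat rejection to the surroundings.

Q̇_H ≈ 19.2 kW

T_H = 97 °F → (97 − 32) × 5/9 = 36.11 °C = 309.26 K.
For a reversible cycle Q_H/Q_C = T_H/T_C, so Q_H = Q_C·T_H/T_C = 17.9 × 309.26/289.00 = 19.2 kW.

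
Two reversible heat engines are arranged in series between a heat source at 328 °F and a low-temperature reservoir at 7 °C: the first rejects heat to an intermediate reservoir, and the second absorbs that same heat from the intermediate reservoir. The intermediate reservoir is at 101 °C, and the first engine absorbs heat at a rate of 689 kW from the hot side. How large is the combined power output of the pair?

Ẇ_total ≈ 248 kW

T_H = 328 °F → (328 − 32) × 5/9 = 164.44 °C = 437.59 K.
T_C = 7 °C → 7 + 273.15 = 280.15 K.
Two reversible stages in series are equivalent to a single Carnot engine between T_H and T_C, so η_total = 1 − T_C/T_H = 1 − 280.15/437.59 = 0.3598.
W_total = η_total · Q_H = 0.3598 × 689 = 248 kW.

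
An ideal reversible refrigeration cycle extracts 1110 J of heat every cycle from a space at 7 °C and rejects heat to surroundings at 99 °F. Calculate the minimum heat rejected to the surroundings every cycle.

T_H = 99 °F → (99 − 32) × 5/9 = 37.22 °C = 310.37 K.
T_C = 7 °C → 7 + 273.15 = 280.15 K.
For a reversible cycle Q_H/Q_C = T_H/T_C, so Q_H = Q_C·T_H/T_C = 1110 × 310.37/280.15 = 1230 J.

Q_H ≈ 1230 J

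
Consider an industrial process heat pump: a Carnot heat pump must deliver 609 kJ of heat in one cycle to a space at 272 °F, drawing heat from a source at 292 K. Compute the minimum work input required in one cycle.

W_in ≈ 172 kJ

T_H = 272 °F → (272 − 32) × 5/9 = 133.33 °C = 406.48 K.
COP_HP = T_H/(T_H − T_C) = 406.48/114.48 = 3.5506.
W = Q_H/COP_HP = 609/3.5506 = 172 kJ.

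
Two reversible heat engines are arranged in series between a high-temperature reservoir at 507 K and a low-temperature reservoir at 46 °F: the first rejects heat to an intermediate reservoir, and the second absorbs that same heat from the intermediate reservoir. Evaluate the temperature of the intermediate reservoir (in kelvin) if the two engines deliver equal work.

T_m ≈ 394 K

T_C = 46 °F → (46 − 32) × 5/9 = 7.78 °C = 280.93 K.
For reversible stages Q_m = Q_H·(T_m/T_H). Setting W₁ = Q_H(1 − T_m/T_H) equal to W₂ = Q_m(1 − T_C/T_m) = Q_H·(T_m − T_C)/T_H gives T_H − T_m = T_m − T_C, so T_m = (T_H + T_C)/2 = (507.00 + 280.93)/2 = 394 K.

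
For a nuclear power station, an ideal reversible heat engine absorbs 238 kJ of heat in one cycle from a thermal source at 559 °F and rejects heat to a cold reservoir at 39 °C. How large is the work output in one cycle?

W ≈ 107 kJ

T_H = 559 °F → (559 − 32) × 5/9 = 292.78 °C = 565.93 K.
T_C = 39 °C → 39 + 273.15 = 312.15 K.
Carnot efficiency: η = 1 − T_C/T_H = 1 − 312.15/565.93 = 0.4484.
W = η·Q_H = 0.4484 × 238 = 107 kJ.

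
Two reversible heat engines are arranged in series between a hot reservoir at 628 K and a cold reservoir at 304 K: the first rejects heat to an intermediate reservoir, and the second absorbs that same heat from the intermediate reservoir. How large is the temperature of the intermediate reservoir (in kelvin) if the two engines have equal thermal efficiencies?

T_m ≈ 437 K

Equal efficiencies require 1 − T_m/T_H = 1 − T_C/T_m, i.e. T_m/T_H = T_C/T_m, so T_m = √(T_H·T_C) = √(628.00 × 304.00) = 437 K.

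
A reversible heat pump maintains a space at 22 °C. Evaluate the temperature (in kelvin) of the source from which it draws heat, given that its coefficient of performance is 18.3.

T_H = 22 °C → 22 + 273.15 = 295.15 K.
COP_HP = T_H/(T_H − T_C) ⇒ T_C = T_H·(COP_HP − 1)/COP_HP = 295.15 × (18.3 − 1)/18.3 = 279 K.

T_C ≈ 279 K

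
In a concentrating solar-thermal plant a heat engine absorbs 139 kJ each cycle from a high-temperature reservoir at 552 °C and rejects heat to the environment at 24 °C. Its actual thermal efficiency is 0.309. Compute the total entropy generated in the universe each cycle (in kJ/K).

T_H = 552 °C → 552 + 273.15 = 825.15 K.
T_C = 24 °C → 24 + 273.15 = 297.15 K.
W = η·Q_H = 0.309 × 139 = 42.95 kJ, so Q_C = Q_H − W = 96.05 kJ.
Reservoir entropy changes: ΔS_H = −Q_H/T_H = −139/825.15 = -0.1685 kJ/K and ΔS_C = +Q_C/T_C = 96.05/297.15 = 0.3232 kJ/K.
ΔS_univ = −Q_H/T_H + Q_C/T_C = 0.155 kJ/K (> 0, since η = 0.309 < η_Carnot = 0.640).

ΔS_univ ≈ 0.155 kJ/K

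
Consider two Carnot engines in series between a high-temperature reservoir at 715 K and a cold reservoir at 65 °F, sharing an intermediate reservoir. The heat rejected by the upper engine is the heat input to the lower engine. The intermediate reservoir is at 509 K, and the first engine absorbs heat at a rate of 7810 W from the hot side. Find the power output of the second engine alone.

Ẇ₂ ≈ 2380 W

T_C = 65 °F → (65 − 32) × 5/9 = 18.33 °C = 291.48 K.
Heat entering the second stage: Q_m = Q_H·(T_m/T_H) = 7810 × 509.00/715.00 = 5560 W.
Second-stage efficiency η₂ = 1 − T_C/T_m = 1 − 291.48/509.00 = 0.4273, so W₂ = η₂·Q_m = 2380 W.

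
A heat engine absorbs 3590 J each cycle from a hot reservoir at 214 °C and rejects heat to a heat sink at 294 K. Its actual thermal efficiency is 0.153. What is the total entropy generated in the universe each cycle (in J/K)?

ΔS_univ ≈ 2.97 J/K

T_H = 214 °C → 214 + 273.15 = 487.15 K.
W = η·Q_H = 0.153 × 3590 = 549.3 J, so Q_C = Q_H − W = 3041 J.
Reservoir entropy changes: ΔS_H = −Q_H/T_H = −3590/487.15 = -7.369 J/K and ΔS_C = +Q_C/T_C = 3041/294.00 = 10.34 J/K.
ΔS_univ = −Q_H/T_H + Q_C/T_C = 2.97 J/K (> 0, since η = 0.153 < η_Carnot = 0.396).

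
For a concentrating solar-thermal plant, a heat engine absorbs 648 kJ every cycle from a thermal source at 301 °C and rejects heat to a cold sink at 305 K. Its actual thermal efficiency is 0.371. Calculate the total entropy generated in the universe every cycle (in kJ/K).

T_H = 301 °C → 301 + 273.15 = 574.15 K.
W = η·Q_H = 0.371 × 648 = 240.4 kJ, so Q_C = Q_H − W = 407.6 kJ.
The hot reservoir loses entropy Q_H/T_H = 648/574.15 = 1.129 kJ/K; the cold reservoir gains Q_C/T_C = 407.6/305.00 = 1.336 kJ/K.
ΔS_univ = −Q_H/T_H + Q_C/T_C = 0.208 kJ/K (> 0, since η = 0.371 < η_Carnot = 0.469).

ΔS_univ ≈ 0.208 kJ/K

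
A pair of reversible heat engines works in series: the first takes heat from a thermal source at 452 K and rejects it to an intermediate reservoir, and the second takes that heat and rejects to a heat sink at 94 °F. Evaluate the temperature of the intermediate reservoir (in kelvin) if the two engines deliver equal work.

T_m ≈ 380 K

T_C = 94 °F → (94 − 32) × 5/9 = 34.44 °C = 307.59 K.
For reversible stages Q_m = Q_H·(T_m/T_H). Setting W₁ = Q_H(1 − T_m/T_H) equal to W₂ = Q_m(1 − T_C/T_m) = Q_H·(T_m − T_C)/T_H gives T_H − T_m = T_m − T_C, so T_m = (T_H + T_C)/2 = (452.00 + 307.59)/2 = 380 K.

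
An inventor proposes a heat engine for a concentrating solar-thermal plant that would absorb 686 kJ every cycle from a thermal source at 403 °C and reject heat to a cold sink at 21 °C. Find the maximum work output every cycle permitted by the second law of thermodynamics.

T_H = 403 °C → 403 + 273.15 = 676.15 K.
T_C = 21 °C → 21 + 273.15 = 294.15 K.
The upper bound on efficiency is η_max = 1 − T_C/T_H = 1 − 294.15/676.15 = 0.5650.
W_max = η_max · Q_H = 0.5650 × 686 = 387.6 kJ.

W_max ≈ 387.6 kJ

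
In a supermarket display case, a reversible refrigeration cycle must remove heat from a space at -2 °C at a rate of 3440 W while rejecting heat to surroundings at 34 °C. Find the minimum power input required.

T_H = 34 °C → 34 + 273.15 = 307.15 K.
T_C = -2 °C → -2 + 273.15 = 271.15 K.
The reversible coefficient of performance is COP_R = T_C/(T_H − T_C) = 271.15/36.00 = 7.5319.
W = Q_C/COP_R = 3440/7.5319 = 457 W.

Ẇ_in ≈ 457 W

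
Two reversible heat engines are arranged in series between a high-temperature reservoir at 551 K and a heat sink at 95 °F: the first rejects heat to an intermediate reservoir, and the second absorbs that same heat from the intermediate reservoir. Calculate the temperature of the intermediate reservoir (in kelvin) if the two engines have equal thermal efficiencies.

T_m ≈ 412 K

T_C = 95 °F → (95 − 32) × 5/9 = 35.00 °C = 308.15 K.
Equal efficiencies require 1 − T_m/T_H = 1 − T_C/T_m, i.e. T_m/T_H = T_C/T_m, so T_m = √(T_H·T_C) = √(551.00 × 308.15) = 412 K.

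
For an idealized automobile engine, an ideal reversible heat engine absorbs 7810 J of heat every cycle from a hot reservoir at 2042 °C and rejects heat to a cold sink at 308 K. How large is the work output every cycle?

T_H = 2042 °C → 2042 + 273.15 = 2315.15 K.
Carnot efficiency: η = 1 − T_C/T_H = 1 − 308.00/2315.15 = 0.8670.
W = η·Q_H = 0.8670 × 7810 = 6771 J.

W ≈ 6771 J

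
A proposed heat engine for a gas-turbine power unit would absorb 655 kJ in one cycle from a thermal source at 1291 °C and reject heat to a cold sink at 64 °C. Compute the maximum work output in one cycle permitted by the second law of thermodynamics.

W_max ≈ 514 kJ

T_H = 1291 °C → 1291 + 273.15 = 1564.15 K.
T_C = 64 °C → 64 + 273.15 = 337.15 K.
The second-law ceiling is the Carnot efficiency, η_max = 1 − T_C/T_H = 1 − 337.15/1564.15 = 0.7845.
W_max = η_max · Q_H = 0.7845 × 655 = 514 kJ.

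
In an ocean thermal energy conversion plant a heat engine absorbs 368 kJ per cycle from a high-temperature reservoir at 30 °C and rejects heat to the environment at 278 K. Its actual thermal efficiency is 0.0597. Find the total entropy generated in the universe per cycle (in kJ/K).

ΔS_univ ≈ 0.03079 kJ/K

T_H = 30 °C → 30 + 273.15 = 303.15 K.
W = η·Q_H = 0.0597 × 368 = 21.97 kJ, so Q_C = Q_H − W = 346.0 kJ.
Reservoir entropy changes: ΔS_H = −Q_H/T_H = −368/303.15 = -1.214 kJ/K and ΔS_C = +Q_C/T_C = 346.0/278.00 = 1.245 kJ/K.
ΔS_univ = −Q_H/T_H + Q_C/T_C = 0.03079 kJ/K (> 0, since η = 0.0597 < η_Carnot = 0.083).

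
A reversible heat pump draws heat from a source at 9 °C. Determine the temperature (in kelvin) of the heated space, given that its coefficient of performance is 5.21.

T_C = 9 °C → 9 + 273.15 = 282.15 K.
COP_HP = T_H/(T_H − T_C) ⇒ T_H = T_C·COP_HP/(COP_HP − 1) = 282.15 × 5.21/(5.21 − 1) = 349.2 K.

T_H ≈ 349.2 K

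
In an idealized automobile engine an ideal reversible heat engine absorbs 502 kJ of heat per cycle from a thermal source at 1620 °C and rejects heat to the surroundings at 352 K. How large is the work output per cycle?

T_H = 1620 °C → 1620 + 273.15 = 1893.15 K.
Carnot efficiency: η = 1 − T_C/T_H = 1 − 352.00/1893.15 = 0.8141.
W = η·Q_H = 0.8141 × 502 = 408.7 kJ.

W ≈ 408.7 kJ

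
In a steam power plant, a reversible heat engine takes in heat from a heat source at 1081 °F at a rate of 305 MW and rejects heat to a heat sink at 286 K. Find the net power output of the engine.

T_H = 1081 °F → (1081 − 32) × 5/9 = 582.78 °C = 855.93 K.
The Carnot efficiency is η = 1 − T_C/T_H = 1 − 286.00/855.93 = 0.6659.
W = η·Q_H = 0.6659 × 305 = 203 MW.

Ẇ ≈ 203 MW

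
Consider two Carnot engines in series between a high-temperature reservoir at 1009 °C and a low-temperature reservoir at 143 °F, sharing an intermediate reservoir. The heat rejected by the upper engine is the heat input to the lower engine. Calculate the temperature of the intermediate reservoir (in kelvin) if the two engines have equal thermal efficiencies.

T_H = 1009 °C → 1009 + 273.15 = 1282.15 K.
T_C = 143 °F → (143 − 32) × 5/9 = 61.67 °C = 334.82 K.
Equal efficiencies require 1 − T_m/T_H = 1 − T_C/T_m, i.e. T_m/T_H = T_C/T_m, so T_m = √(T_H·T_C) = √(1282.15 × 334.82) = 655 K.

T_m ≈ 655 K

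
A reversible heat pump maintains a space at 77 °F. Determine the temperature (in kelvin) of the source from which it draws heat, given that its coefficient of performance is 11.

T_C ≈ 271 K

T_H = 77 °F → (77 − 32) × 5/9 = 25.00 °C = 298.15 K.
COP_HP = T_H/(T_H − T_C) ⇒ T_C = T_H·(COP_HP − 1)/COP_HP = 298.15 × (11 − 1)/11 = 271 K.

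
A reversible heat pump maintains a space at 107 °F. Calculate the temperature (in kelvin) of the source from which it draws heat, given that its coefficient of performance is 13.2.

T_C ≈ 291 K

T_H = 107 °F → (107 − 32) × 5/9 = 41.67 °C = 314.82 K.
COP_HP = T_H/(T_H − T_C) ⇒ T_C = T_H·(COP_HP − 1)/COP_HP = 314.82 × (13.2 − 1)/13.2 = 291 K.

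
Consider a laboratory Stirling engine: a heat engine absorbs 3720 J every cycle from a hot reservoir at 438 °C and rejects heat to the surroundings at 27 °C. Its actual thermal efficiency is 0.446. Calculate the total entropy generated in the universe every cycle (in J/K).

T_H = 438 °C → 438 + 273.15 = 711.15 K.
T_C = 27 °C → 27 + 273.15 = 300.15 K.
W = η·Q_H = 0.446 × 3720 = 1659 J, so Q_C = Q_H − W = 2061 J.
Entropy balance on the reservoirs: −Q_H/T_H = -5.231 J/K, +Q_C/T_C = 6.866 J/K.
ΔS_univ = −Q_H/T_H + Q_C/T_C = 1.64 J/K (> 0, since η = 0.446 < η_Carnot = 0.578).

ΔS_univ ≈ 1.64 J/K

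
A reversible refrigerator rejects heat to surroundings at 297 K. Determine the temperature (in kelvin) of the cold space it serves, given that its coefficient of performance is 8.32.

T_C ≈ 265 K

COP_R = T_C/(T_H − T_C) ⇒ T_C = T_H·COP_R/(1 + COP_R) = 297.00 × 8.32/(1 + 8.32) = 265 K.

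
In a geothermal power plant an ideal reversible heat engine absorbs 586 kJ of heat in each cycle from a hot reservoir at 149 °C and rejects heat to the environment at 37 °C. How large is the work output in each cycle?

W ≈ 155 kJ

T_H = 149 °C → 149 + 273.15 = 422.15 K.
T_C = 37 °C → 37 + 273.15 = 310.15 K.
η_rev = 1 − T_C/T_H = 1 − 310.15/422.15 = 0.2653.
W = η·Q_H = 0.2653 × 586 = 155 kJ.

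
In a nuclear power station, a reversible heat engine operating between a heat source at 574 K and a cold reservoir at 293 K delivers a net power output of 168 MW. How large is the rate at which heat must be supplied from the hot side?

Q̇_H ≈ 343 MW

For a reversible engine, η = 1 − T_C/T_H = 1 − 293.00/574.00 = 0.4895.
Q_H = W/η = 168/0.4895 = 343 MW.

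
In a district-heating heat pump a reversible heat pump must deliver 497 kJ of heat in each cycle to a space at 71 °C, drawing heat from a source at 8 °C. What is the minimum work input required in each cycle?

T_H = 71 °C → 71 + 273.15 = 344.15 K.
T_C = 8 °C → 8 + 273.15 = 281.15 K.
Reversible heating COP: COP_HP = T_H/(T_H − T_C) = 344.15/63.00 = 5.4627.
W = Q_H/COP_HP = 497/5.4627 = 91.0 kJ.

W_in ≈ 91.0 kJ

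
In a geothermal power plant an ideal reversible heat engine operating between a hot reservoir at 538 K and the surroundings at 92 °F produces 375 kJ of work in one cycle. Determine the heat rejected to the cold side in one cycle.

T_C = 92 °F → (92 − 32) × 5/9 = 33.33 °C = 306.48 K.
η_rev = 1 − T_C/T_H = 1 − 306.48/538.00 = 0.4303.
Since Q_C/Q_H = T_C/T_H and Q_H = W/η, Q_C = W·T_C/(T_H − T_C) = 375 × 306.48/231.52 = 496.4 kJ.

Q_C ≈ 496.4 kJ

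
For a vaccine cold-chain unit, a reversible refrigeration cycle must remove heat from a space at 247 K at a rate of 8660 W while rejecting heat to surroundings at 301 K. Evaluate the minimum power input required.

Ẇ_in ≈ 1893 W

COP_R = T_C/(T_H − T_C) = 247.00/54.00 = 4.5741.
W = Q_C/COP_R = 8660/4.5741 = 1893 W.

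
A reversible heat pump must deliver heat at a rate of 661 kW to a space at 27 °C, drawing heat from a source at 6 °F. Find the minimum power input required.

T_H = 27 °C → 27 + 273.15 = 300.15 K.
T_C = 6 °F → (6 − 32) × 5/9 = -14.44 °C = 258.71 K.
For a reversible heat pump, COP_HP = T_H/(T_H − T_C) = 300.15/41.44 = 7.2422.
W = Q_H/COP_HP = 661/7.2422 = 91.27 kW.

Ẇ_in ≈ 91.27 kW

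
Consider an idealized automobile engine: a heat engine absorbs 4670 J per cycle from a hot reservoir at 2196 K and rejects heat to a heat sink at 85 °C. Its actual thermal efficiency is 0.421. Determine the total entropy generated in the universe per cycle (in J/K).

T_C = 85 °C → 85 + 273.15 = 358.15 K.
W = η·Q_H = 0.421 × 4670 = 1966 J, so Q_C = Q_H − W = 2704 J.
Entropy balance on the reservoirs: −Q_H/T_H = -2.127 J/K, +Q_C/T_C = 7.550 J/K.
ΔS_univ = −Q_H/T_H + Q_C/T_C = 5.423 J/K (> 0, since η = 0.421 < η_Carnot = 0.837).

ΔS_univ ≈ 5.423 J/K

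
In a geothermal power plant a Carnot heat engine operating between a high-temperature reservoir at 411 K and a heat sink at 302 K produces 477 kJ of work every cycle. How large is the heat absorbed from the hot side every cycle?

Carnot efficiency: η = 1 − T_C/T_H = 1 − 302.00/411.00 = 0.2652.
Q_H = W/η = 477/0.2652 = 1799 kJ.

Q_H ≈ 1799 kJ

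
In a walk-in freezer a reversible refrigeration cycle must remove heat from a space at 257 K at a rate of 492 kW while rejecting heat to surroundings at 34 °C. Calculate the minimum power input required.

T_H = 34 °C → 34 + 273.15 = 307.15 K.
For a reversible refrigerator, COP_R = T_C/(T_H − T_C) = 257.00/50.15 = 5.1246.
W = Q_C/COP_R = 492/5.1246 = 96.01 kW.

Ẇ_in ≈ 96.01 kW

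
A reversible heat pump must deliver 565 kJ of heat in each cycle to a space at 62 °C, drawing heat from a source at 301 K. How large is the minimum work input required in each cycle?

W_in ≈ 57.6 kJ

T_H = 62 °C → 62 + 273.15 = 335.15 K.
For a reversible heat pump, COP_HP = T_H/(T_H − T_C) = 335.15/34.15 = 9.8141.
W = Q_H/COP_HP = 565/9.8141 = 57.6 kJ.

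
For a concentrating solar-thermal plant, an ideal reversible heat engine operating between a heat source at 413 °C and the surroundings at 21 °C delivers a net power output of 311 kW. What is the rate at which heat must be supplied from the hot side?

T_H = 413 °C → 413 + 273.15 = 686.15 K.
T_C = 21 °C → 21 + 273.15 = 294.15 K.
For a reversible engine, η = 1 − T_C/T_H = 1 − 294.15/686.15 = 0.5713.
Q_H = W/η = 311/0.5713 = 544 kW.

Q̇_H ≈ 544 kW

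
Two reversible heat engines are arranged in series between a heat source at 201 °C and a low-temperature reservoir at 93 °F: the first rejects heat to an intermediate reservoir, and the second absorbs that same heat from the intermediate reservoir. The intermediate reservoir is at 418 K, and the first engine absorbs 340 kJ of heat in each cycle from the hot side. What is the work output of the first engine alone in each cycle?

W₁ ≈ 40.3 kJ

T_H = 201 °C → 201 + 273.15 = 474.15 K.
T_C = 93 °F → (93 − 32) × 5/9 = 33.89 °C = 307.04 K.
First-stage efficiency η₁ = 1 − T_m/T_H = 1 − 418.00/474.15 = 0.1184.
W₁ = η₁·Q_H = 0.1184 × 340 = 40.3 kJ.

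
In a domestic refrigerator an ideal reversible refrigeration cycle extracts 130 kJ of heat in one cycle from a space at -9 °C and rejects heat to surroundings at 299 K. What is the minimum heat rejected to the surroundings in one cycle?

Q_H ≈ 147 kJ

T_C = -9 °C → -9 + 273.15 = 264.15 K.
For a reversible cycle Q_H/Q_C = T_H/T_C, so Q_H = Q_C·T_H/T_C = 130 × 299.00/264.15 = 147 kJ.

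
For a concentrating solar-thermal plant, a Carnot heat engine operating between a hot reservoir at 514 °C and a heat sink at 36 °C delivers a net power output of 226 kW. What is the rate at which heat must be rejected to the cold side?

Q̇_C ≈ 146 kW

T_H = 514 °C → 514 + 273.15 = 787.15 K.
T_C = 36 °C → 36 + 273.15 = 309.15 K.
Carnot efficiency: η = 1 − T_C/T_H = 1 − 309.15/787.15 = 0.6073.
Since Q_C/Q_H = T_C/T_H and Q_H = W/η, Q_C = W·T_C/(T_H − T_C) = 226 × 309.15/478.00 = 146 kW.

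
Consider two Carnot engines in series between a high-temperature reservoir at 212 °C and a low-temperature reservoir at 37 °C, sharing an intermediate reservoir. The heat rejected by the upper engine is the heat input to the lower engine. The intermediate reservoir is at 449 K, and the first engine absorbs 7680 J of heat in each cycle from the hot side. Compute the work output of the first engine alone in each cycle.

W₁ ≈ 572.3 J

T_H = 212 °C → 212 + 273.15 = 485.15 K.
T_C = 37 °C → 37 + 273.15 = 310.15 K.
First-stage efficiency η₁ = 1 − T_m/T_H = 1 − 449.00/485.15 = 0.0745.
W₁ = η₁·Q_H = 0.0745 × 7680 = 572.3 J.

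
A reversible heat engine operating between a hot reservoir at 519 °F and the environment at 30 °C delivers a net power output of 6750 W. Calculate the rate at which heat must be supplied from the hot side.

Q̇_H ≈ 15300 W

T_H = 519 °F → (519 − 32) × 5/9 = 270.56 °C = 543.71 K.
T_C = 30 °C → 30 + 273.15 = 303.15 K.
The Carnot efficiency is η = 1 − T_C/T_H = 1 − 303.15/543.71 = 0.4424.
Q_H = W/η = 6750/0.4424 = 15300 W.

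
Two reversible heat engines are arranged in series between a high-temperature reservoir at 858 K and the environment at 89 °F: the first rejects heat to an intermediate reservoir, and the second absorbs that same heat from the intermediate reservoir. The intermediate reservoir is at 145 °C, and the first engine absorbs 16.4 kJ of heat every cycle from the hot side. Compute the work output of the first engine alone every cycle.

T_C = 89 °F → (89 − 32) × 5/9 = 31.67 °C = 304.82 K.
T_m = 145 °C → 145 + 273.15 = 418.15 K.
First-stage efficiency η₁ = 1 − T_m/T_H = 1 − 418.15/858.00 = 0.5126.
W₁ = η₁·Q_H = 0.5126 × 16.4 = 8.41 kJ.

W₁ ≈ 8.41 kJ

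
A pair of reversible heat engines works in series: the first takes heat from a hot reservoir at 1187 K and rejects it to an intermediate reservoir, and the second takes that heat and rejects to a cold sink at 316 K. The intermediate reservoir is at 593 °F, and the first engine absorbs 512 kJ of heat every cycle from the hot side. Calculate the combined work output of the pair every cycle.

W_total ≈ 376 kJ

Two reversible stages in series are equivalent to a single Carnot engine between T_H and T_C, so η_total = 1 − T_C/T_H = 1 − 316.00/1187.00 = 0.7338.
W_total = η_total · Q_H = 0.7338 × 512 = 376 kJ.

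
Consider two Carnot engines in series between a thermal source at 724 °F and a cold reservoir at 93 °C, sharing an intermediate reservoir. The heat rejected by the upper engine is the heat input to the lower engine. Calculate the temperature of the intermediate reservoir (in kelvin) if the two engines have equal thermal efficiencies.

T_H = 724 °F → (724 − 32) × 5/9 = 384.44 °C = 657.59 K.
T_C = 93 °C → 93 + 273.15 = 366.15 K.
Equal efficiencies require 1 − T_m/T_H = 1 − T_C/T_m, i.e. T_m/T_H = T_C/T_m, so T_m = √(T_H·T_C) = √(657.59 × 366.15) = 491 K.

T_m ≈ 491 K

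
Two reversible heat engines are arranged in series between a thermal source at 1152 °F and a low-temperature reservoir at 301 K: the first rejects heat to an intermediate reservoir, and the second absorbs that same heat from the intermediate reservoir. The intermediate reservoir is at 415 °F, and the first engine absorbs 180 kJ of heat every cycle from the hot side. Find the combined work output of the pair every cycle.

W_total ≈ 119 kJ

T_H = 1152 °F → (1152 − 32) × 5/9 = 622.22 °C = 895.37 K.
Two reversible stages in series are equivalent to a single Carnot engine between T_H and T_C, so η_total = 1 − T_C/T_H = 1 − 301.00/895.37 = 0.6638.
W_total = η_total · Q_H = 0.6638 × 180 = 119 kJ.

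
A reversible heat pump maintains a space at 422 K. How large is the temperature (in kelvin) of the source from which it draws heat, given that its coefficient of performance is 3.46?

COP_HP = T_H/(T_H − T_C) ⇒ T_C = T_H·(COP_HP − 1)/COP_HP = 422.00 × (3.46 − 1)/3.46 = 300.0 K.

T_C ≈ 300.0 K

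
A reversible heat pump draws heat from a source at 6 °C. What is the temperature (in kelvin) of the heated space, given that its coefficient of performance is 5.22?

T_C = 6 °C → 6 + 273.15 = 279.15 K.
COP_HP = T_H/(T_H − T_C) ⇒ T_H = T_C·COP_HP/(COP_HP − 1) = 279.15 × 5.22/(5.22 − 1) = 345 K.

T_H ≈ 345 K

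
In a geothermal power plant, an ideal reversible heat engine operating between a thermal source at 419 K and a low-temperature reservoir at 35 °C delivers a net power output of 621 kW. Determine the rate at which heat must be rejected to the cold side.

Q̇_C ≈ 1730 kW

T_C = 35 °C → 35 + 273.15 = 308.15 K.
For a reversible engine, η = 1 − T_C/T_H = 1 − 308.15/419.00 = 0.2646.
Since Q_C/Q_H = T_C/T_H and Q_H = W/η, Q_C = W·T_C/(T_H − T_C) = 621 × 308.15/110.85 = 1730 kW.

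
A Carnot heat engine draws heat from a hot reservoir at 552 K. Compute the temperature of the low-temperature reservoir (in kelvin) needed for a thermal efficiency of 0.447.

T_C ≈ 305 K

From η = 1 − T_C/T_H, T_C = T_H·(1 − η) = 552.00 × (1 − 0.447) = 305 K.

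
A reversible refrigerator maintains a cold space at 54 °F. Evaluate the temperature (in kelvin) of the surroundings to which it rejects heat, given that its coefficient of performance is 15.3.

T_H ≈ 304 K

T_C = 54 °F → (54 − 32) × 5/9 = 12.22 °C = 285.37 K.
COP_R = T_C/(T_H − T_C) ⇒ T_H = T_C·(1 + 1/COP_R) = 285.37 × (1 + 1/15.3) = 304 K.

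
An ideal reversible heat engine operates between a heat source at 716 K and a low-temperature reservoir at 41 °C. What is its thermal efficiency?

η ≈ 0.5612

T_C = 41 °C → 41 + 273.15 = 314.15 K.
Since the cycle is reversible, η = 1 − T_C/T_H = 1 − 314.15/716.00 = 0.5612.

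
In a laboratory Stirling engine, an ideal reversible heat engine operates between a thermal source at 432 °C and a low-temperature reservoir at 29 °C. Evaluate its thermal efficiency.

η ≈ 0.572

T_H = 432 °C → 432 + 273.15 = 705.15 K.
T_C = 29 °C → 29 + 273.15 = 302.15 K.
Since the cycle is reversible, η = 1 − T_C/T_H = 1 − 302.15/705.15 = 0.572.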